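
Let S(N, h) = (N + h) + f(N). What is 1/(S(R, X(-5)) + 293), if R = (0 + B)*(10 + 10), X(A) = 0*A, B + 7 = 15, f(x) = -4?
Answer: 1/449 ≈ 0.0022272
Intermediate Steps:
B = 8 (B = -7 + 15 = 8)
X(A) = 0
R = 160 (R = (0 + 8)*(10 + 10) = 8*20 = 160)
S(N, h) = -4 + N + h (S(N, h) = (N + h) - 4 = -4 + N + h)
1/(S(R, X(-5)) + 293) = 1/((-4 + 160 + 0) + 293) = 1/(156 + 293) = 1/449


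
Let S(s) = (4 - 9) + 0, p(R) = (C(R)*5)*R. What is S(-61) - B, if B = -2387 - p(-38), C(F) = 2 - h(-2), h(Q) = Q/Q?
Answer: 2192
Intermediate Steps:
h(Q) = 1
C(F) = 1 (C(F) = 2 - 1*1 = 2 - 1 = 1)
p(R) = 5*R (p(R) = (1*5)*R = 5*R)
S(s) = -5 (S(s) = -5 + 0 = -5)
B = -2197 (B = -2387 - 5*(-38) = -2387 - 1*(-190) = -2387 + 190 = -2197)
S(-61) - B = -5 - 1*(-2197) = -5 + 2197 = 2192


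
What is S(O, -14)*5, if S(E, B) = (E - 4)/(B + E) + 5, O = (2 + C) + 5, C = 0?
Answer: 160/7 ≈ 22.857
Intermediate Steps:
O = 7 (O = (2 + 0) + 5 = 2 + 5 = 7)
S(E, B) = 5 + (-4 + E)/(B + E) (S(E, B) = (-4 + E)/(B + E) + 5 = 5 + (-4 + E)/(B + E))
S(O, -14)*5 = ((-4 + 5*(-14) + 6*7)/(-14 + 7))*5 = ((-4 - 70 + 42)/(-7))*5 = -⅐*(-32)*5 = (32/7)*5 = 160/7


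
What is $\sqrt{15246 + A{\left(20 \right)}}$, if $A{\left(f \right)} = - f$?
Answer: $\sqrt{15226} \approx 123.39$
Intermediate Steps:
$\sqrt{15246 + A{\left(20 \right)}} = \sqrt{15246 - 20} = \sqrt{15226}$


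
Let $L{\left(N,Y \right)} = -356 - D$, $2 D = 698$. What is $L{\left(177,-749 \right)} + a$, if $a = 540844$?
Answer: $540139$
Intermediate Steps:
$D = 349$ ($D = \frac{1}{2} \cdot 698 = 349$)
$L{\left(N,Y \right)} = -705$ ($L{\left(N,Y \right)} = -356 - 349 = -705$)
$L{\left(177,-749 \right)} + a = -705 + 540844 = 540139$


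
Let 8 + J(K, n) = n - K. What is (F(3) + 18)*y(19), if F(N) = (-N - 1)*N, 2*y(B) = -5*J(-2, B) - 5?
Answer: -210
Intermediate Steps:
J(K, n) = -8 + n - K (J(K, n) = -8 + (n - K) = -8 + n - K)
y(B) = 25/2 - 5*B/2 (y(B) = (-5*(-8 + B - 1*(-2)) - 5)/2 = (-5*(-8 + B + 2) - 5)/2 = (-5*(-6 + B) - 5)/2 = ((30 - 5*B) - 5)/2 = (25 - 5*B)/2 = 25/2 - 5*B/2)
F(N) = N*(-1 - N) (F(N) = (-1 - N)*N = N*(-1 - N))
(F(3) + 18)*y(19) = (-1*3*(1 + 3) + 18)*(25/2 - 5/2*19) = (-1*3*4 + 18)*(25/2 - 95/2) = (-12 + 18)*(-35) = 6*(-35) = -210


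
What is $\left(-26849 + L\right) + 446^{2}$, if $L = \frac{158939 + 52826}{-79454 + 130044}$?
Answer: $\frac{1741016259}{10118} \approx 1.7207 \cdot 10^{5}$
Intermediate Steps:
$L = \frac{42353}{10118}$ ($L = \frac{211765}{50590} = 211765 \cdot \frac{1}{50590} = \frac{42353}{10118} \approx 4.1859$)
$\left(-26849 + L\right) + 446^{2} = \left(-26849 + \frac{42353}{10118}\right) + 446^{2} = - \frac{271615829}{10118} + 198916 = \frac{1741016259}{10118}$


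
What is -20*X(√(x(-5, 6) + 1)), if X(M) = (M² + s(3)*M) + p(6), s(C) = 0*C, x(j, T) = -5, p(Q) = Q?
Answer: -40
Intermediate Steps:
s(C) = 0
X(M) = 6 + M² (X(M) = (M² + 0*M) + 6 = (M² + 0) + 6 = M² + 6 = 6 + M²)
-20*X(√(x(-5, 6) + 1)) = -20*(6 + (√(-5 + 1))²) = -20*(6 + (√(-4))²) = -20*(6 + (2*I)²) = -20*(6 - 4) = -20*2 = -40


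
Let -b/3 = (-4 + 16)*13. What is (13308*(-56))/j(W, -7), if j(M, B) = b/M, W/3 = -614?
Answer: -38131856/13 ≈ -2.9332e+6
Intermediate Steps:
W = -1842 (W = 3*(-614) = -1842)
b = -468 (b = -3*(-4 + 16)*13 = -36*13 = -3*156 = -468)
j(M, B) = -468/M
(13308*(-56))/j(W, -7) = (13308*(-56))/((-468/(-1842))) = -745248/((-468*(-1/1842))) = -745248/78/307 = -745248*307/78 = -38131856/13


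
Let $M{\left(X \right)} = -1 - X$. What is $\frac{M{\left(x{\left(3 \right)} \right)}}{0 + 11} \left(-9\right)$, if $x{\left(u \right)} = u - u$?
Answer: $\frac{9}{11} \approx 0.81818$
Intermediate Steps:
$x{\left(u \right)} = 0$
$\frac{M{\left(x{\left(3 \right)} \right)}}{0 + 11} \left(-9\right) = \frac{-1 - 0}{0 + 11} \left(-9\right) = \frac{-1 + 0}{11} \left(-9\right) = \frac{1}{11} \left(-1\right) \left(-9\right) = \left(- \frac{1}{11}\right) \left(-9\right) = \frac{9}{11}$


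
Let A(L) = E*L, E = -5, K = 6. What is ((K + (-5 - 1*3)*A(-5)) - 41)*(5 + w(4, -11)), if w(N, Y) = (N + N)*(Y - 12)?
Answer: 42065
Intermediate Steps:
w(N, Y) = 2*N*(-12 + Y) (w(N, Y) = (2*N)*(-12 + Y) = 2*N*(-12 + Y))
A(L) = -5*L
((K + (-5 - 1*3)*A(-5)) - 41)*(5 + w(4, -11)) = ((6 + (-5 - 1*3)*(-5*(-5))) - 41)*(5 + 2*4*(-12 - 11)) = ((6 + (-5 - 3)*25) - 41)*(5 + 2*4*(-23)) = ((6 - 8*25) - 41)*(5 - 184) = ((6 - 200) - 41)*(-179) = (-194 - 41)*(-179) = -235*(-179) = 42065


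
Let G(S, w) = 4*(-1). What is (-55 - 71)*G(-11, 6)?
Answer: 504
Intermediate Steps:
G(S, w) = -4
(-55 - 71)*G(-11, 6) = (-55 - 71)*(-4) = -126*(-4) = 504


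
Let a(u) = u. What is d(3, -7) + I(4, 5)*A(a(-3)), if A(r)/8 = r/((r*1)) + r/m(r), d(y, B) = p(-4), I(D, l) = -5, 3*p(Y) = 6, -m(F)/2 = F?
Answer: -18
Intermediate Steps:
m(F) = -2*F
p(Y) = 2 (p(Y) = (⅓)*6 = 2)
d(y, B) = 2
A(r) = 4 (A(r) = 8*(r/((r*1)) + r/((-2*r))) = 8*(r/r + r*(-1/(2*r))) = 8*(1 - ½) = 8*(½) = 4)
d(3, -7) + I(4, 5)*A(a(-3)) = 2 - 5*4 = 2 - 20 = -18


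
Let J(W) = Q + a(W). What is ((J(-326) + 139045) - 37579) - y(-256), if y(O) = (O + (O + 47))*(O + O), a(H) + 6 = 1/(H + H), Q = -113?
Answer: -89149917/652 ≈ -1.3673e+5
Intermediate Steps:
a(H) = -6 + 1/(2*H) (a(H) = -6 + 1/(H + H) = -6 + 1/(2*H))
y(O) = 2*O*(47 + 2*O) (y(O) = (O + (47 + O))*(2*O) = (47 + 2*O)*(2*O) = 2*O*(47 + 2*O))
J(W) = -119 + 1/(2*W) (J(W) = -113 + (-6 + 1/(2*W)) = -119 + 1/(2*W))
((J(-326) + 139045) - 37579) - y(-256) = (((-119 + (½)/(-326)) + 139045) - 37579) - 2*(-256)*(47 + 2*(-256)) = (((-119 + (½)*(-1/326)) + 139045) - 37579) - 2*(-256)*(47 - 512) = (((-119 - 1/652) + 139045) - 37579) - 2*(-256)*(-465) = ((-77589/652 + 139045) - 37579) - 1*238080 = (90579751/652 - 37579) - 238080 = 66078243/652 - 238080 = -89149917/652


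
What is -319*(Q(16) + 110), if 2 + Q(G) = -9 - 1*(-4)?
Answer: -32857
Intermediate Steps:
Q(G) = -7 (Q(G) = -2 + (-9 - 1*(-4)) = -2 + (-9 + 4) = -2 - 5 = -7)
-319*(Q(16) + 110) = -319*(-7 + 110) = -319*103 = -32857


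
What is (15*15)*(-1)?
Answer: -225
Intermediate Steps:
(15*15)*(-1) = 225*(-1) = -225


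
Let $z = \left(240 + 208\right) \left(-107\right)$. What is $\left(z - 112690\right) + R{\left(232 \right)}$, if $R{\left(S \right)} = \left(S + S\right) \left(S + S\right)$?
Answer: $54670$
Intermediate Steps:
$R{\left(S \right)} = 4 S^{2}$ ($R{\left(S \right)} = 2 S 2 S = 4 S^{2}$)
$z = -47936$ ($z = 448 \left(-107\right) = -47936$)
$\left(z - 112690\right) + R{\left(232 \right)} = \left(-47936 - 112690\right) + 4 \cdot 232^{2} = -160626 + 4 \cdot 53824 = -160626 + 215296 = 54670$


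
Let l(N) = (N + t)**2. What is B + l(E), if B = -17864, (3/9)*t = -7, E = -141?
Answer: 8380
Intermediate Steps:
t = -21 (t = 3*(-7) = -21)
l(N) = (-21 + N)**2 (l(N) = (N - 21)**2 = (-21 + N)**2)
B + l(E) = -17864 + (-21 - 141)**2 = -17864 + (-162)**2 = -17864 + 26244 = 8380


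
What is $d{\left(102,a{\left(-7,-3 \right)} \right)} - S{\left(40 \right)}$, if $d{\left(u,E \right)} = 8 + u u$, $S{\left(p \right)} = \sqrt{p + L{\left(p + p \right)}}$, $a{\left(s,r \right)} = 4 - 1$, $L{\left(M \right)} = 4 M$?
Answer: $10412 - 6 \sqrt{10} \approx 10393.0$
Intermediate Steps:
$a{\left(s,r \right)} = 3$ ($a{\left(s,r \right)} = 4 - 1 = 3$)
$S{\left(p \right)} = 3 \sqrt{p}$ ($S{\left(p \right)} = \sqrt{p + 4 \left(p + p\right)} = \sqrt{p + 4 \cdot 2 p} = \sqrt{p + 8 p} = \sqrt{9 p} = 3 \sqrt{p}$)
$d{\left(u,E \right)} = 8 + u^{2}$
$d{\left(102,a{\left(-7,-3 \right)} \right)} - S{\left(40 \right)} = \left(8 + 102^{2}\right) - 3 \sqrt{40} = \left(8 + 10404\right) - 3 \cdot 2 \sqrt{10} = 10412 - 6 \sqrt{10}$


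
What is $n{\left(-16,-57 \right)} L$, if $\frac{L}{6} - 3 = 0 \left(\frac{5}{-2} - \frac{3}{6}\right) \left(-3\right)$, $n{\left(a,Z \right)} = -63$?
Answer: $-1134$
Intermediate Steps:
$L = 18$ ($L = 18 + 6 \cdot 0 \left(\frac{5}{-2} - \frac{3}{6}\right) \left(-3\right) = 18 + 6 \cdot 0 \left(5 \left(- \frac{1}{2}\right) - \frac{1}{2}\right) \left(-3\right) = 18 + 6 \cdot 0 \left(- \frac{5}{2} - \frac{1}{2}\right) \left(-3\right) = 18 + 6 \cdot 0 \left(-3\right) \left(-3\right) = 18 + 6 \cdot 0 \left(-3\right) = 18 + 6 \cdot 0 = 18 + 0 = 18$)
$n{\left(-16,-57 \right)} L = \left(-63\right) 18 = -1134$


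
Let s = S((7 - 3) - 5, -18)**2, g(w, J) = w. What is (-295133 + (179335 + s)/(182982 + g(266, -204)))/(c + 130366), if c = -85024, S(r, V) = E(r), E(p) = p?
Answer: -6760294081/1038603852 ≈ -6.5090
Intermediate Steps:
S(r, V) = r
s = 1 (s = ((7 - 3) - 5)**2 = (4 - 5)**2 = (-1)**2 = 1)
(-295133 + (179335 + s)/(182982 + g(266, -204)))/(c + 130366) = (-295133 + (179335 + 1)/(182982 + 266))/(-85024 + 130366) = (-295133 + 179336/183248)/45342 = (-295133 + 179336*(1/183248))*(1/45342) = (-295133 + 22417/22906)*(1/45342) = -6760294081/22906*1/45342 = -6760294081/1038603852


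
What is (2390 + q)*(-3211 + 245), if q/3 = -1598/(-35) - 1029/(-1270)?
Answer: -6669461791/889 ≈ -7.5022e+6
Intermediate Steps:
q = 247857/1778 (q = 3*(-1598/(-35) - 1029/(-1270)) = 3*(-1598*(-1/35) - 1029*(-1/1270)) = 3*(1598/35 + 1029/1270) = 3*(82619/1778) = 247857/1778 ≈ 139.40)
(2390 + q)*(-3211 + 245) = (2390 + 247857/1778)*(-3211 + 245) = (4497277/1778)*(-2966) = -6669461791/889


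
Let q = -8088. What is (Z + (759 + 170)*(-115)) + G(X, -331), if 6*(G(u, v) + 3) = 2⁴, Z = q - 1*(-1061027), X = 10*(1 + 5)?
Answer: 2838311/3 ≈ 9.4610e+5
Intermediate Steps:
X = 60 (X = 10*6 = 60)
Z = 1052939 (Z = -8088 - 1*(-1061027) = -8088 + 1061027 = 1052939)
G(u, v) = -⅓ (G(u, v) = -3 + (⅙)*2⁴ = -3 + (⅙)*16 = -3 + 8/3 = -⅓)
(Z + (759 + 170)*(-115)) + G(X, -331) = (1052939 + (759 + 170)*(-115)) - ⅓ = (1052939 + 929*(-115)) - ⅓ = (1052939 - 106835) - ⅓ = 946104 - ⅓ = 2838311/3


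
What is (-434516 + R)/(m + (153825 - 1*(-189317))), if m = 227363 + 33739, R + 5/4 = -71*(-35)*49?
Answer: -1251009/2416976 ≈ -0.51759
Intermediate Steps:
R = 487055/4 (R = -5/4 - 71*(-35)*49 = -5/4 + 2485*49 = -5/4 + 121765 = 487055/4 ≈ 1.2176e+5)
m = 261102
(-434516 + R)/(m + (153825 - 1*(-189317))) = (-434516 + 487055/4)/(261102 + (153825 - 1*(-189317))) = -1251009/(4*(261102 + (153825 + 189317))) = -1251009/(4*(261102 + 343142)) = -1251009/4/604244 = -1251009/4*1/604244 = -1251009/2416976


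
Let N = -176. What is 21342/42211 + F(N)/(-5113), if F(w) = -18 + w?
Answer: 117310580/215824843 ≈ 0.54354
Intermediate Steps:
21342/42211 + F(N)/(-5113) = 21342/42211 + (-18 - 176)/(-5113) = 21342*(1/42211) - 194*(-1/5113) = 21342/42211 + 194/5113 = 117310580/215824843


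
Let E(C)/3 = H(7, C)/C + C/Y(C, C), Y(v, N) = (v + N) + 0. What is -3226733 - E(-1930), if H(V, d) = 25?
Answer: -622759751/193 ≈ -3.2267e+6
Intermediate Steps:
Y(v, N) = N + v (Y(v, N) = (N + v) + 0 = N + v)
E(C) = 3/2 + 75/C (E(C) = 3*(25/C + C/(C + C)) = 3*(25/C + C/((2*C))) = 3*(25/C + C*(1/(2*C))) = 3*(25/C + ½) = 3*(½ + 25/C) = 3/2 + 75/C)
-3226733 - E(-1930) = -3226733 - (3/2 + 75/(-1930)) = -3226733 - (3/2 + 75*(-1/1930)) = -3226733 - (3/2 - 15/386) = -3226733 - 1*282/193 = -3226733 - 282/193 = -622759751/193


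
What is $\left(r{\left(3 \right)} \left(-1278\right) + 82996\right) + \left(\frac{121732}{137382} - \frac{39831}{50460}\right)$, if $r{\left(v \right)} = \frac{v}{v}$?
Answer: $\frac{94415668696873}{1155382620} \approx 81718.0$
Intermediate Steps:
$r{\left(v \right)} = 1$
$\left(r{\left(3 \right)} \left(-1278\right) + 82996\right) + \left(\frac{121732}{137382} - \frac{39831}{50460}\right) = \left(1 \left(-1278\right) + 82996\right) + \left(\frac{121732}{137382} - \frac{39831}{50460}\right) = \left(-1278 + 82996\right) + \left(121732 \cdot \frac{1}{137382} - \frac{13277}{16820}\right) = 81718 + \left(\frac{60866}{68691} - \frac{13277}{16820}\right) = 81718 + \frac{111755713}{1155382620} = \frac{94415668696873}{1155382620}$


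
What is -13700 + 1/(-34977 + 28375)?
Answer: -90447401/6602 ≈ -13700.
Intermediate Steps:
-13700 + 1/(-34977 + 28375) = -13700 + 1/(-6602) = -13700 - 1/6602 = -90447401/6602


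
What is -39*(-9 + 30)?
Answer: -819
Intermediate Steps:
-39*(-9 + 30) = -39*21 = -819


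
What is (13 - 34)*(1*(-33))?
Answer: 693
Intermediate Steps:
(13 - 34)*(1*(-33)) = -21*(-33) = 693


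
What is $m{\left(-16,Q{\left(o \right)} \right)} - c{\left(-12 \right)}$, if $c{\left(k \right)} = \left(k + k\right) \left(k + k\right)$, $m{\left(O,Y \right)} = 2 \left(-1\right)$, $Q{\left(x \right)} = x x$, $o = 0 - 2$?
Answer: $-578$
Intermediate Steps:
$o = -2$
$Q{\left(x \right)} = x^{2}$
$m{\left(O,Y \right)} = -2$
$c{\left(k \right)} = 4 k^{2}$ ($c{\left(k \right)} = 2 k 2 k = 4 k^{2}$)
$m{\left(-16,Q{\left(o \right)} \right)} - c{\left(-12 \right)} = -2 - 4 \left(-12\right)^{2} = -2 - 4 \cdot 144 = -2 - 576 = -578$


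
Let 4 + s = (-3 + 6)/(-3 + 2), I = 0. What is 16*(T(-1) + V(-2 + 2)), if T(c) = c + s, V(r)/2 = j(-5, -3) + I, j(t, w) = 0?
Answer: -128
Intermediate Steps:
s = -7 (s = -4 + (-3 + 6)/(-3 + 2) = -4 + 3/(-1) = -4 + 3*(-1) = -4 - 3 = -7)
V(r) = 0 (V(r) = 2*(0 + 0) = 2*0 = 0)
T(c) = -7 + c (T(c) = c - 7 = -7 + c)
16*(T(-1) + V(-2 + 2)) = 16*((-7 - 1) + 0) = 16*(-8 + 0) = 16*(-8) = -128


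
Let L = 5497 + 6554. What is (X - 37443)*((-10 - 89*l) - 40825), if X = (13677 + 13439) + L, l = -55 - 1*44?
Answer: -55209376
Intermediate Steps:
l = -99 (l = -55 - 44 = -99)
L = 12051
X = 39167 (X = (13677 + 13439) + 12051 = 27116 + 12051 = 39167)
(X - 37443)*((-10 - 89*l) - 40825) = (39167 - 37443)*((-10 - 89*(-99)) - 40825) = 1724*((-10 + 8811) - 40825) = 1724*(8801 - 40825) = 1724*(-32024) = -55209376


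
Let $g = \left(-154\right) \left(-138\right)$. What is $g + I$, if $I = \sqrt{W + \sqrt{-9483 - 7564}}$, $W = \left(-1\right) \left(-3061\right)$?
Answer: $21252 + \sqrt{3061 + i \sqrt{17047}} \approx 21307.0 + 1.1797 i$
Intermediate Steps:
$W = 3061$
$g = 21252$
$I = \sqrt{3061 + i \sqrt{17047}}$ ($I = \sqrt{3061 + \sqrt{-9483 - 7564}} = \sqrt{3061 + \sqrt{-17047}} = \sqrt{3061 + i \sqrt{17047}} \approx 55.339 + 1.1797 i$)
$g + I = 21252 + \sqrt{3061 + i \sqrt{17047}}$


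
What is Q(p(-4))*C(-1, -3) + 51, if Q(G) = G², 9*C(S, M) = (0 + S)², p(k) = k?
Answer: 475/9 ≈ 52.778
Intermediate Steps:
C(S, M) = S²/9 (C(S, M) = (0 + S)²/9 = S²/9)
Q(p(-4))*C(-1, -3) + 51 = (-4)²*((⅑)*(-1)²) + 51 = 16*((⅑)*1) + 51 = 16*(⅑) + 51 = 16/9 + 51 = 475/9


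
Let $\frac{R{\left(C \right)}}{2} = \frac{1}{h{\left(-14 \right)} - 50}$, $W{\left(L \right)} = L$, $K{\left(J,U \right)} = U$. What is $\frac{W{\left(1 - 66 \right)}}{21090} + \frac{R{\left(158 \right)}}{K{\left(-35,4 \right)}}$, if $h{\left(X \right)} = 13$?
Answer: $- \frac{35}{2109} \approx -0.016596$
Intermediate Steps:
$R{\left(C \right)} = - \frac{2}{37}$ ($R{\left(C \right)} = \frac{2}{13 - 50} = \frac{2}{-37} = 2 \left(- \frac{1}{37}\right) = - \frac{2}{37}$)
$\frac{W{\left(1 - 66 \right)}}{21090} + \frac{R{\left(158 \right)}}{K{\left(-35,4 \right)}} = \frac{1 - 66}{21090} - \frac{2}{37 \cdot 4} = \left(-65\right) \frac{1}{21090} - \frac{1}{74} = - \frac{13}{4218} - \frac{1}{74} = - \frac{35}{2109}$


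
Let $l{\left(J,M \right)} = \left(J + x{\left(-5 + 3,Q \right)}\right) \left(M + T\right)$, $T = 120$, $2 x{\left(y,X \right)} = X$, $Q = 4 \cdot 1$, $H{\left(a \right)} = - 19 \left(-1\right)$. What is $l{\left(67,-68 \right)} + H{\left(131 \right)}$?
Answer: $3607$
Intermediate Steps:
$H{\left(a \right)} = 19$ ($H{\left(a \right)} = \left(-1\right) \left(-19\right) = 19$)
$Q = 4$
$x{\left(y,X \right)} = \frac{X}{2}$
$l{\left(J,M \right)} = \left(2 + J\right) \left(120 + M\right)$ ($l{\left(J,M \right)} = \left(J + \frac{1}{2} \cdot 4\right) \left(M + 120\right) = \left(J + 2\right) \left(120 + M\right) = \left(2 + J\right) \left(120 + M\right)$)
$l{\left(67,-68 \right)} + H{\left(131 \right)} = \left(240 + 2 \left(-68\right) + 120 \cdot 67 + 67 \left(-68\right)\right) + 19 = \left(240 - 136 + 8040 - 4556\right) + 19 = 3588 + 19 = 3607$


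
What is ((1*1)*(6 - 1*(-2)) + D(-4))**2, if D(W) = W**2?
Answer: 576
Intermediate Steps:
((1*1)*(6 - 1*(-2)) + D(-4))**2 = ((1*1)*(6 - 1*(-2)) + (-4)**2)**2 = (1*(6 + 2) + 16)**2 = (1*8 + 16)**2 = (8 + 16)**2 = 24**2 = 576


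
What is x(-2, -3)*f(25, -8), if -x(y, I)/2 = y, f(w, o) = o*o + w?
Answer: 356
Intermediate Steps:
f(w, o) = w + o² (f(w, o) = o² + w = w + o²)
x(y, I) = -2*y
x(-2, -3)*f(25, -8) = (-2*(-2))*(25 + (-8)²) = 4*(25 + 64) = 4*89 = 356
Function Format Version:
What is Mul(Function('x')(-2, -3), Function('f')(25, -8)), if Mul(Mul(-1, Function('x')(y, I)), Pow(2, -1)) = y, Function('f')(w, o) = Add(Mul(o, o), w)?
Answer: 356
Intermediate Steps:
Function('f')(w, o) = Add(w, Pow(o, 2)) (Function('f')(w, o) = Add(Pow(o, 2), w) = Add(w, Pow(o, 2)))
Function('x')(y, I) = Mul(-2, y)
Mul(Function('x')(-2, -3), Function('f')(25, -8)) = Mul(Mul(-2, -2), Add(25, Pow(-8, 2))) = Mul(4, Add(25, 64)) = Mul(4, 89) = 356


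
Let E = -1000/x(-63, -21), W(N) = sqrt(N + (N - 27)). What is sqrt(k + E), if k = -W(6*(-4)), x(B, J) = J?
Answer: sqrt(21000 - 2205*I*sqrt(3))/21 ≈ 6.9289 - 0.62494*I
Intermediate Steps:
W(N) = sqrt(-27 + 2*N) (W(N) = sqrt(N + (-27 + N)) = sqrt(-27 + 2*N))
k = -5*I*sqrt(3) (k = -sqrt(-27 + 2*(6*(-4))) = -sqrt(-27 + 2*(-24)) = -sqrt(-27 - 48) = -sqrt(-75) = -5*I*sqrt(3) ≈ -8.6602*I)
E = 1000/21 (E = -1000/(-21) = -1000*(-1/21) = 1000/21 ≈ 47.619)
sqrt(k + E) = sqrt(-5*I*sqrt(3) + 1000/21) = sqrt(1000/21 - 5*I*sqrt(3))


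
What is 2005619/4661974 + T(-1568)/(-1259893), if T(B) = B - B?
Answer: 2005619/4661974 ≈ 0.43021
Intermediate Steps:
T(B) = 0
2005619/4661974 + T(-1568)/(-1259893) = 2005619/4661974 + 0/(-1259893) = 2005619*(1/4661974) + 0*(-1/1259893) = 2005619/4661974 + 0 = 2005619/4661974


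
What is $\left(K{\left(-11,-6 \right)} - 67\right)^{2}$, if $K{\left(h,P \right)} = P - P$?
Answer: $4489$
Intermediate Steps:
$K{\left(h,P \right)} = 0$
$\left(K{\left(-11,-6 \right)} - 67\right)^{2} = \left(0 - 67\right)^{2} = \left(-67\right)^{2} = 4489$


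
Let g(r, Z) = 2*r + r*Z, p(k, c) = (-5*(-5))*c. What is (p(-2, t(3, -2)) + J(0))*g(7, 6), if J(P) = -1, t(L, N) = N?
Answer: -2856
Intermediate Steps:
p(k, c) = 25*c
g(r, Z) = 2*r + Z*r
(p(-2, t(3, -2)) + J(0))*g(7, 6) = (25*(-2) - 1)*(7*(2 + 6)) = (-50 - 1)*(7*8) = -51*56 = -2856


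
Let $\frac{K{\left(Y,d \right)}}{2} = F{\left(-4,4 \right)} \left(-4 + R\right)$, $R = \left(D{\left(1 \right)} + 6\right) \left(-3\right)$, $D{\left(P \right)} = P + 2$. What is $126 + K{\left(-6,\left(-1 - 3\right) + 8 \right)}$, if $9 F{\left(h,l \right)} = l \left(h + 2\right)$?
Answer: $\frac{1630}{9} \approx 181.11$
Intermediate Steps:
$D{\left(P \right)} = 2 + P$
$F{\left(h,l \right)} = \frac{l \left(2 + h\right)}{9}$ ($F{\left(h,l \right)} = \frac{l \left(h + 2\right)}{9} = \frac{l \left(2 + h\right)}{9}$)
$R = -27$ ($R = \left(\left(2 + 1\right) + 6\right) \left(-3\right) = \left(3 + 6\right) \left(-3\right) = 9 \left(-3\right) = -27$)
$K{\left(Y,d \right)} = \frac{496}{9}$ ($K{\left(Y,d \right)} = 2 \cdot \frac{1}{9} \cdot 4 \left(2 - 4\right) \left(-4 - 27\right) = 2 \cdot \frac{1}{9} \cdot 4 \left(-2\right) \left(-31\right) = 2 \left(\left(- \frac{8}{9}\right) \left(-31\right)\right) = 2 \cdot \frac{248}{9} = \frac{496}{9}$)
$126 + K{\left(-6,\left(-1 - 3\right) + 8 \right)} = 126 + \frac{496}{9} = \frac{1630}{9}$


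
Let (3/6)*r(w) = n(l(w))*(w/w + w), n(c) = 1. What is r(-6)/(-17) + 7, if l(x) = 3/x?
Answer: 129/17 ≈ 7.5882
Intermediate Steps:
r(w) = 2 + 2*w (r(w) = 2*(1*(w/w + w)) = 2*(1*(1 + w)) = 2*(1 + w) = 2 + 2*w)
r(-6)/(-17) + 7 = (2 + 2*(-6))/(-17) + 7 = (2 - 12)*(-1/17) + 7 = -10*(-1/17) + 7 = 10/17 + 7 = 129/17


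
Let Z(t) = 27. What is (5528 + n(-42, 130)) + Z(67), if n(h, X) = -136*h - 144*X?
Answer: -7453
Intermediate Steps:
n(h, X) = -144*X - 136*h
(5528 + n(-42, 130)) + Z(67) = (5528 + (-144*130 - 136*(-42))) + 27 = (5528 + (-18720 + 5712)) + 27 = (5528 - 13008) + 27 = -7480 + 27 = -7453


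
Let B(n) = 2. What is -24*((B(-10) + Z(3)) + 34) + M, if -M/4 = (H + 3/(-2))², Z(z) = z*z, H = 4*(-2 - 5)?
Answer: -4561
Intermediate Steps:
H = -28 (H = 4*(-7) = -28)
Z(z) = z²
M = -3481 (M = -4*(-28 + 3/(-2))² = -4*(-28 + 3*(-½))² = -4*(-28 - 3/2)² = -4*(-59/2)² = -4*3481/4 = -3481)
-24*((B(-10) + Z(3)) + 34) + M = -24*((2 + 3²) + 34) - 3481 = -24*((2 + 9) + 34) - 3481 = -24*(11 + 34) - 3481 = -24*45 - 3481 = -1080 - 3481 = -4561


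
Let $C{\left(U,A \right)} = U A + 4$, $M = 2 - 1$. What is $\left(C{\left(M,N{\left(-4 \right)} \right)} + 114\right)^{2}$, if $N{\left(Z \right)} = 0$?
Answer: $13924$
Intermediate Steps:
$M = 1$
$C{\left(U,A \right)} = 4 + A U$ ($C{\left(U,A \right)} = A U + 4 = 4 + A U$)
$\left(C{\left(M,N{\left(-4 \right)} \right)} + 114\right)^{2} = \left(\left(4 + 0 \cdot 1\right) + 114\right)^{2} = \left(\left(4 + 0\right) + 114\right)^{2} = \left(4 + 114\right)^{2} = 118^{2} = 13924$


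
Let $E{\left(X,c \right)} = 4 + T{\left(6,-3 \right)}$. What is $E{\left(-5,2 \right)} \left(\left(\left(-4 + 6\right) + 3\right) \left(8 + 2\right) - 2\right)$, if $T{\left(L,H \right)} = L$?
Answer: $480$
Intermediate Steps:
$E{\left(X,c \right)} = 10$ ($E{\left(X,c \right)} = 4 + 6 = 10$)
$E{\left(-5,2 \right)} \left(\left(\left(-4 + 6\right) + 3\right) \left(8 + 2\right) - 2\right) = 10 \left(\left(\left(-4 + 6\right) + 3\right) \left(8 + 2\right) - 2\right) = 10 \left(\left(2 + 3\right) 10 - 2\right) = 10 \left(5 \cdot 10 - 2\right) = 10 \left(50 - 2\right) = 10 \cdot 48 = 480$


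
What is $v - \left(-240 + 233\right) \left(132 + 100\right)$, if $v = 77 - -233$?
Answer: $1934$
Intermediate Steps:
$v = 310$ ($v = 77 + 233 = 310$)
$v - \left(-240 + 233\right) \left(132 + 100\right) = 310 - \left(-240 + 233\right) \left(132 + 100\right) = 310 - \left(-7\right) 232 = 310 - -1624 = 310 + 1624 = 1934$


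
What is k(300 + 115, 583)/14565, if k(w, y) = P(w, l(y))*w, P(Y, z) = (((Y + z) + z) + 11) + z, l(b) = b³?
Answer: 16446900607/971 ≈ 1.6938e+7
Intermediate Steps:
P(Y, z) = 11 + Y + 3*z (P(Y, z) = ((Y + 2*z) + 11) + z = (11 + Y + 2*z) + z = 11 + Y + 3*z)
k(w, y) = w*(11 + w + 3*y³) (k(w, y) = (11 + w + 3*y³)*w = w*(11 + w + 3*y³))
k(300 + 115, 583)/14565 = ((300 + 115)*(11 + (300 + 115) + 3*583³))/14565 = (415*(11 + 415 + 3*198155287))*(1/14565) = (415*(11 + 415 + 594465861))*(1/14565) = (415*594466287)*(1/14565) = 246703509105*(1/14565) = 16446900607/971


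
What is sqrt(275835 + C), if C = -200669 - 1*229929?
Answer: I*sqrt(154763) ≈ 393.4*I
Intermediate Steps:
C = -430598 (C = -200669 - 229929 = -430598)
sqrt(275835 + C) = sqrt(275835 - 430598) = sqrt(-154763) = I*sqrt(154763)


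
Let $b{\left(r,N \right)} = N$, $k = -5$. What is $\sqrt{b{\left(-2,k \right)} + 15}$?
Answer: $\sqrt{10} \approx 3.1623$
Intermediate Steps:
$\sqrt{b{\left(-2,k \right)} + 15} = \sqrt{-5 + 15} = \sqrt{10}$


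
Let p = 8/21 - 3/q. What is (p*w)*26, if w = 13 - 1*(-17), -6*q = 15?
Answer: 8632/7 ≈ 1233.1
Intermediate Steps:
q = -5/2 (q = -1/6*15 = -5/2 ≈ -2.5000)
p = 166/105 (p = 8/21 - 3/(-5/2) = 8*(1/21) - 3*(-2/5) = 8/21 + 6/5 = 166/105 ≈ 1.5810)
w = 30 (w = 13 + 17 = 30)
(p*w)*26 = ((166/105)*30)*26 = (332/7)*26 = 8632/7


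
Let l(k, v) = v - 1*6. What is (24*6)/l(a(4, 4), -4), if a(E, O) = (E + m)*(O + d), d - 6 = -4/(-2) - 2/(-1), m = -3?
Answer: -72/5 ≈ -14.400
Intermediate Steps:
d = 10 (d = 6 + (-4/(-2) - 2/(-1)) = 6 + (-4*(-½) - 2*(-1)) = 6 + (2 + 2) = 6 + 4 = 10)
a(E, O) = (-3 + E)*(10 + O) (a(E, O) = (E - 3)*(O + 10) = (-3 + E)*(10 + O))
l(k, v) = -6 + v (l(k, v) = v - 6 = -6 + v)
(24*6)/l(a(4, 4), -4) = (24*6)/(-6 - 4) = 144/(-10) = 144*(-⅒) = -72/5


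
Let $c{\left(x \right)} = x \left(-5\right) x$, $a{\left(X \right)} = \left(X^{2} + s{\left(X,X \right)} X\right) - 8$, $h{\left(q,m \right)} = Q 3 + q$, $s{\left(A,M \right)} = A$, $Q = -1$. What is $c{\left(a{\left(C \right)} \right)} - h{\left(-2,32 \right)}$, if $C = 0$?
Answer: $-315$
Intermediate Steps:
$h{\left(q,m \right)} = -3 + q$ ($h{\left(q,m \right)} = \left(-1\right) 3 + q = -3 + q$)
$a{\left(X \right)} = -8 + 2 X^{2}$ ($a{\left(X \right)} = \left(X^{2} + X X\right) - 8 = \left(X^{2} + X^{2}\right) - 8 = 2 X^{2} - 8 = -8 + 2 X^{2}$)
$c{\left(x \right)} = - 5 x^{2}$ ($c{\left(x \right)} = - 5 x x = - 5 x^{2}$)
$c{\left(a{\left(C \right)} \right)} - h{\left(-2,32 \right)} = - 5 \left(-8 + 2 \cdot 0^{2}\right)^{2} - \left(-3 - 2\right) = - 5 \left(-8 + 2 \cdot 0\right)^{2} - -5 = - 5 \left(-8 + 0\right)^{2} + 5 = - 5 \left(-8\right)^{2} + 5 = \left(-5\right) 64 + 5 = -320 + 5 = -315$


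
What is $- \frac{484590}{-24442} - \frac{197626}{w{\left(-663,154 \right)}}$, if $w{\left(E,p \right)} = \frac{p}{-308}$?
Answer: $\frac{4830616987}{12221} \approx 3.9527 \cdot 10^{5}$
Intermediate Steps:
$w{\left(E,p \right)} = - \frac{p}{308}$ ($w{\left(E,p \right)} = p \left(- \frac{1}{308}\right) = - \frac{p}{308}$)
$- \frac{484590}{-24442} - \frac{197626}{w{\left(-663,154 \right)}} = - \frac{484590}{-24442} - \frac{197626}{\left(- \frac{1}{308}\right) 154} = \left(-484590\right) \left(- \frac{1}{24442}\right) - \frac{197626}{- \frac{1}{2}} = \frac{242295}{12221} - -395252 = \frac{242295}{12221} + 395252 = \frac{4830616987}{12221}$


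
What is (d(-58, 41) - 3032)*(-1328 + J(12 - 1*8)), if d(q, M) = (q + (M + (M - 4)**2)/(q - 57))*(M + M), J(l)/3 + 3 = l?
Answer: 267978600/23 ≈ 1.1651e+7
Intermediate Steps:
J(l) = -9 + 3*l
d(q, M) = 2*M*(q + (M + (-4 + M)**2)/(-57 + q)) (d(q, M) = (q + (M + (-4 + M)**2)/(-57 + q))*(2*M) = 2*M*(q + (M + (-4 + M)**2)/(-57 + q)))
(d(-58, 41) - 3032)*(-1328 + J(12 - 1*8)) = (2*41*(41 + (-58)**2 + (-4 + 41)**2 - 57*(-58))/(-57 - 58) - 3032)*(-1328 + (-9 + 3*(12 - 1*8))) = (2*41*(41 + 3364 + 37**2 + 3306)/(-115) - 3032)*(-1328 + (-9 + 3*(12 - 8))) = (2*41*(-1/115)*(41 + 3364 + 1369 + 3306) - 3032)*(-1328 + (-9 + 3*4)) = (2*41*(-1/115)*8080 - 3032)*(-1328 + (-9 + 12)) = (-132512/23 - 3032)*(-1328 + 3) = -202248/23*(-1325) = 267978600/23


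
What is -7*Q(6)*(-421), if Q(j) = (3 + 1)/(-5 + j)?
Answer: 11788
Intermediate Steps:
Q(j) = 4/(-5 + j)
-7*Q(6)*(-421) = -28/(-5 + 6)*(-421) = -28/1*(-421) = -28*(-421) = 11788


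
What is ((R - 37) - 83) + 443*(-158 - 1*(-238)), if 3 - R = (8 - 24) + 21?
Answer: 35318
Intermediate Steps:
R = -2 (R = 3 - ((8 - 24) + 21) = 3 - (-16 + 21) = 3 - 1*5 = 3 - 5 = -2)
((R - 37) - 83) + 443*(-158 - 1*(-238)) = ((-2 - 37) - 83) + 443*(-158 - 1*(-238)) = (-39 - 83) + 443*(-158 + 238) = -122 + 443*80 = -122 + 35440 = 35318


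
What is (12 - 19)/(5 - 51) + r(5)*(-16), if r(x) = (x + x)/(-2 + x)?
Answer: -7339/138 ≈ -53.181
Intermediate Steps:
r(x) = 2*x/(-2 + x) (r(x) = (2*x)/(-2 + x) = 2*x/(-2 + x))
(12 - 19)/(5 - 51) + r(5)*(-16) = (12 - 19)/(5 - 51) + (2*5/(-2 + 5))*(-16) = -7/(-46) + (2*5/3)*(-16) = -7*(-1/46) + (2*5*(1/3))*(-16) = 7/46 + (10/3)*(-16) = 7/46 - 160/3 = -7339/138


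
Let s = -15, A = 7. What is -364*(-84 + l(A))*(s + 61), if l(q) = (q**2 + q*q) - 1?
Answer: -217672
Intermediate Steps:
l(q) = -1 + 2*q**2 (l(q) = (q**2 + q**2) - 1 = 2*q**2 - 1 = -1 + 2*q**2)
-364*(-84 + l(A))*(s + 61) = -364*(-84 + (-1 + 2*7**2))*(-15 + 61) = -364*(-84 + (-1 + 2*49))*46 = -364*(-84 + (-1 + 98))*46 = -364*(-84 + 97)*46 = -4732*46 = -364*598 = -217672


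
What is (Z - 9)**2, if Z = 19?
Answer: 100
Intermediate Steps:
(Z - 9)**2 = (19 - 9)**2 = 10**2 = 100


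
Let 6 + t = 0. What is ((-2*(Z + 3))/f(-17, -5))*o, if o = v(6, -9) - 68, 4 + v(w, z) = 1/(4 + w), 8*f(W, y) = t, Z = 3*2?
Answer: -8628/5 ≈ -1725.6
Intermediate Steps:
Z = 6
t = -6 (t = -6 + 0 = -6)
f(W, y) = -¾ (f(W, y) = (⅛)*(-6) = -¾)
v(w, z) = -4 + 1/(4 + w)
o = -719/10 (o = (-15 - 4*6)/(4 + 6) - 68 = (-15 - 24)/10 - 68 = (⅒)*(-39) - 68 = -39/10 - 68 = -719/10 ≈ -71.900)
((-2*(Z + 3))/f(-17, -5))*o = ((-2*(6 + 3))/(-¾))*(-719/10) = (-2*9*(-4/3))*(-719/10) = -18*(-4/3)*(-719/10) = 24*(-719/10) = -8628/5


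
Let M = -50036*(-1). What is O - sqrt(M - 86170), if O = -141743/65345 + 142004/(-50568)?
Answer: -587389693/118013070 - I*sqrt(36134) ≈ -4.9773 - 190.09*I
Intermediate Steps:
O = -587389693/118013070 (O = -141743*1/65345 + 142004*(-1/50568) = -20249/9335 - 35501/12642 = -587389693/118013070 ≈ -4.9773)
M = 50036
O - sqrt(M - 86170) = -587389693/118013070 - sqrt(50036 - 86170) = -587389693/118013070 - sqrt(-36134) = -587389693/118013070 - I*sqrt(36134)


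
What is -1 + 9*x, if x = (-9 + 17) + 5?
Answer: 116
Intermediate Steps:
x = 13 (x = 8 + 5 = 13)
-1 + 9*x = -1 + 9*13 = -1 + 117 = 116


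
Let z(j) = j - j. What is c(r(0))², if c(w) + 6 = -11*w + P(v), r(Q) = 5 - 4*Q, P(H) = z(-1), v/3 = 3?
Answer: 3721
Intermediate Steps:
z(j) = 0
v = 9 (v = 3*3 = 9)
P(H) = 0
c(w) = -6 - 11*w (c(w) = -6 + (-11*w + 0) = -6 - 11*w)
c(r(0))² = (-6 - 11*(5 - 4*0))² = (-6 - 11*(5 + 0))² = (-6 - 11*5)² = (-6 - 55)² = (-61)² = 3721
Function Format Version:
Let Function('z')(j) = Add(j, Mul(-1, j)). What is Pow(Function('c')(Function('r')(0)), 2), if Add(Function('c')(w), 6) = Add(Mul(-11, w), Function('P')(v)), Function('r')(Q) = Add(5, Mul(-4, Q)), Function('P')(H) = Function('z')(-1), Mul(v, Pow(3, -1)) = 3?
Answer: 3721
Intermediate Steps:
Function('z')(j) = 0
v = 9 (v = Mul(3, 3) = 9)
Function('P')(H) = 0
Function('c')(w) = Add(-6, Mul(-11, w)) (Function('c')(w) = Add(-6, Add(Mul(-11, w), 0)) = Add(-6, Mul(-11, w)))
Pow(Function('c')(Function('r')(0)), 2) = Pow(Add(-6, Mul(-11, Add(5, Mul(-4, 0)))), 2) = Pow(Add(-6, Mul(-11, Add(5, 0))), 2) = Pow(Add(-6, Mul(-11, 5)), 2) = Pow(Add(-6, -55), 2) = Pow(-61, 2) = 3721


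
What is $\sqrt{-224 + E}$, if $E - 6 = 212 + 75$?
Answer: $\sqrt{69} \approx 8.3066$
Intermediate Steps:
$E = 293$ ($E = 6 + \left(212 + 75\right) = 6 + 287 = 293$)
$\sqrt{-224 + E} = \sqrt{-224 + 293} = \sqrt{69}$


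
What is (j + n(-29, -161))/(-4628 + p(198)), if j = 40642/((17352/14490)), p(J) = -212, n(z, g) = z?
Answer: -1485857/212080 ≈ -7.0061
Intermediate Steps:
j = 16358405/482 (j = 40642/((17352*(1/14490))) = 40642/(964/805) = 40642*(805/964) = 16358405/482 ≈ 33939.)
(j + n(-29, -161))/(-4628 + p(198)) = (16358405/482 - 29)/(-4628 - 212) = (16344427/482)/(-4840) = (16344427/482)*(-1/4840) = -1485857/212080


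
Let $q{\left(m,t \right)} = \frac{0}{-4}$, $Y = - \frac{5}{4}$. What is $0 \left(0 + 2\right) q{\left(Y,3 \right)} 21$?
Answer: $0$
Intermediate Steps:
$Y = - \frac{5}{4}$ ($Y = \left(-5\right) \frac{1}{4} = - \frac{5}{4} \approx -1.25$)
$q{\left(m,t \right)} = 0$ ($q{\left(m,t \right)} = 0 \left(- \frac{1}{4}\right) = 0$)
$0 \left(0 + 2\right) q{\left(Y,3 \right)} 21 = 0 \left(0 + 2\right) 0 \cdot 21 = 0 \cdot 2 \cdot 0 \cdot 21 = 0 \cdot 0 \cdot 21 = 0 \cdot 21 = 0$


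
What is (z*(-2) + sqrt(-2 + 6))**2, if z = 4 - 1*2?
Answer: 4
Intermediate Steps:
z = 2 (z = 4 - 2 = 2)
(z*(-2) + sqrt(-2 + 6))**2 = (2*(-2) + sqrt(-2 + 6))**2 = (-4 + sqrt(4))**2 = (-4 + 2)**2 = (-2)**2 = 4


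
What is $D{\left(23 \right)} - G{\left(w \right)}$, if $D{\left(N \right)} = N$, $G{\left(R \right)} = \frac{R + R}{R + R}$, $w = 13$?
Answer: $22$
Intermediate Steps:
$G{\left(R \right)} = 1$ ($G{\left(R \right)} = \frac{2 R}{2 R} = 2 R \frac{1}{2 R} = 1$)
$D{\left(23 \right)} - G{\left(w \right)} = 23 - 1 = 22$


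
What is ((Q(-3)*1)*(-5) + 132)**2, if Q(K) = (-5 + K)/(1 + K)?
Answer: 12544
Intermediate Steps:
Q(K) = (-5 + K)/(1 + K)
((Q(-3)*1)*(-5) + 132)**2 = ((((-5 - 3)/(1 - 3))*1)*(-5) + 132)**2 = (((-8/(-2))*1)*(-5) + 132)**2 = ((-1/2*(-8)*1)*(-5) + 132)**2 = ((4*1)*(-5) + 132)**2 = (4*(-5) + 132)**2 = (-20 + 132)**2 = 112**2 = 12544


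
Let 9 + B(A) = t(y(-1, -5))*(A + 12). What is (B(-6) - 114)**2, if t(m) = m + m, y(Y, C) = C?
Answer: 33489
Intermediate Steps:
t(m) = 2*m
B(A) = -129 - 10*A (B(A) = -9 + (2*(-5))*(A + 12) = -9 - 10*(12 + A) = -9 + (-120 - 10*A) = -129 - 10*A)
(B(-6) - 114)**2 = ((-129 - 10*(-6)) - 114)**2 = ((-129 + 60) - 114)**2 = (-69 - 114)**2 = (-183)**2 = 33489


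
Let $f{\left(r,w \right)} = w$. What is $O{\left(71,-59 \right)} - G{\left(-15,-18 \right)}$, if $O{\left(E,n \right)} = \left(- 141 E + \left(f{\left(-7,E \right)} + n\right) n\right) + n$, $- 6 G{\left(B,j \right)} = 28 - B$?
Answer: $- \frac{64625}{6} \approx -10771.0$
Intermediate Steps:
$G{\left(B,j \right)} = - \frac{14}{3} + \frac{B}{6}$ ($G{\left(B,j \right)} = - \frac{28 - B}{6} = - \frac{14}{3} + \frac{B}{6}$)
$O{\left(E,n \right)} = n - 141 E + n \left(E + n\right)$ ($O{\left(E,n \right)} = \left(- 141 E + \left(E + n\right) n\right) + n = \left(- 141 E + n \left(E + n\right)\right) + n = n - 141 E + n \left(E + n\right)$)
$O{\left(71,-59 \right)} - G{\left(-15,-18 \right)} = \left(-59 + \left(-59\right)^{2} - 10011 + 71 \left(-59\right)\right) - \left(- \frac{14}{3} + \frac{1}{6} \left(-15\right)\right) = \left(-59 + 3481 - 10011 - 4189\right) - \left(- \frac{14}{3} - \frac{5}{2}\right) = -10778 - - \frac{43}{6} = -10778 + \frac{43}{6} = - \frac{64625}{6}$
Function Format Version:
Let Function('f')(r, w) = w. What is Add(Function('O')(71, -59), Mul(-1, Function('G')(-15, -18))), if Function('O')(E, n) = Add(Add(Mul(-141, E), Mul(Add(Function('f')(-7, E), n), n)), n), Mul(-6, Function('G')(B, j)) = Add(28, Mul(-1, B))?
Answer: Rational(-64625, 6) ≈ -10771.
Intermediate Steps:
Function('G')(B, j) = Add(Rational(-14, 3), Mul(Rational(1, 6), B)) (Function('G')(B, j) = Mul(Rational(-1, 6), Add(28, Mul(-1, B))) = Add(Rational(-14, 3), Mul(Rational(1, 6), B)))
Function('O')(E, n) = Add(n, Mul(-141, E), Mul(n, Add(E, n))) (Function('O')(E, n) = Add(Add(Mul(-141, E), Mul(Add(E, n), n)), n) = Add(Add(Mul(-141, E), Mul(n, Add(E, n))), n) = Add(n, Mul(-141, E), Mul(n, Add(E, n))))
Add(Function('O')(71, -59), Mul(-1, Function('G')(-15, -18))) = Add(Add(-59, Pow(-59, 2), Mul(-141, 71), Mul(71, -59)), Mul(-1, Add(Rational(-14, 3), Mul(Rational(1, 6), -15)))) = Add(Add(-59, 3481, -10011, -4189), Mul(-1, Add(Rational(-14, 3), Rational(-5, 2)))) = Add(-10778, Mul(-1, Rational(-43, 6))) = Add(-10778, Rational(43, 6)) = Rational(-64625, 6)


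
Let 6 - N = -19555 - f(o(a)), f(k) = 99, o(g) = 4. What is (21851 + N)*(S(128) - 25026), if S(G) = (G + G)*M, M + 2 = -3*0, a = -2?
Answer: -1060107918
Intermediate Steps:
M = -2 (M = -2 - 3*0 = -2 + 0 = -2)
S(G) = -4*G (S(G) = (G + G)*(-2) = (2*G)*(-2) = -4*G)
N = 19660 (N = 6 - (-19555 - 1*99) = 6 - (-19555 - 99) = 6 - 1*(-19654) = 6 + 19654 = 19660)
(21851 + N)*(S(128) - 25026) = (21851 + 19660)*(-4*128 - 25026) = 41511*(-512 - 25026) = 41511*(-25538) = -1060107918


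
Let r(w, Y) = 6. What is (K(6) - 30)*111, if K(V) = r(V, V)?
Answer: -2664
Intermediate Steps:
K(V) = 6
(K(6) - 30)*111 = (6 - 30)*111 = -24*111 = -2664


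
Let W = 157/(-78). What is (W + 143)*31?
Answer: 340907/78 ≈ 4370.6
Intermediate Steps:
W = -157/78 (W = 157*(-1/78) = -157/78 ≈ -2.0128)
(W + 143)*31 = (-157/78 + 143)*31 = (10997/78)*31 = 340907/78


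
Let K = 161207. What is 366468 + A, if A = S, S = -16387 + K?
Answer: 511288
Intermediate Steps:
S = 144820 (S = -16387 + 161207 = 144820)
A = 144820
366468 + A = 366468 + 144820 = 511288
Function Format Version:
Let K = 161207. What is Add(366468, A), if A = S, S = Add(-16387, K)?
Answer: 511288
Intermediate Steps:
S = 144820 (S = Add(-16387, 161207) = 144820)
A = 144820
Add(366468, A) = Add(366468, 144820) = 511288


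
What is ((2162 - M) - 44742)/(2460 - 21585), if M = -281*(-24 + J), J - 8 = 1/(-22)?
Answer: 1035953/420750 ≈ 2.4622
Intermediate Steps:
J = 175/22 (J = 8 + 1/(-22) = 8 - 1/22 = 175/22 ≈ 7.9545)
M = 99193/22 (M = -281*(-24 + 175/22) = -281*(-353/22) = 99193/22 ≈ 4508.8)
((2162 - M) - 44742)/(2460 - 21585) = ((2162 - 1*99193/22) - 44742)/(2460 - 21585) = ((2162 - 99193/22) - 44742)/(-19125) = (-51629/22 - 44742)*(-1/19125) = -1035953/22*(-1/19125) = 1035953/420750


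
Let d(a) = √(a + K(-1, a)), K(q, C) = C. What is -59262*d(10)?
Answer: -118524*√5 ≈ -2.6503e+5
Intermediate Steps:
d(a) = √2*√a (d(a) = √(a + a) = √(2*a) = √2*√a)
-59262*d(10) = -59262*√2*√10 = -118524*√5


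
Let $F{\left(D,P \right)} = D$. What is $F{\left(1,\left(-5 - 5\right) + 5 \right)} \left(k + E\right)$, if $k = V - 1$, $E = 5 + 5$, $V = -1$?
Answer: $8$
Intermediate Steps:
$E = 10$
$k = -2$ ($k = -1 - 1 = -2$)
$F{\left(1,\left(-5 - 5\right) + 5 \right)} \left(k + E\right) = 1 \left(-2 + 10\right) = 1 \cdot 8 = 8$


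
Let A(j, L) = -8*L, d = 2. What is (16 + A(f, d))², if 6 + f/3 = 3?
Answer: 0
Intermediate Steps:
f = -9 (f = -18 + 3*3 = -18 + 9 = -9)
(16 + A(f, d))² = (16 - 8*2)² = (16 - 16)² = 0² = 0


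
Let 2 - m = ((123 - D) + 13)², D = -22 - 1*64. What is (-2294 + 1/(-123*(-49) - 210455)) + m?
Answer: -10543578529/204428 ≈ -51576.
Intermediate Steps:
D = -86 (D = -22 - 64 = -86)
m = -49282 (m = 2 - ((123 - 1*(-86)) + 13)² = 2 - ((123 + 86) + 13)² = 2 - (209 + 13)² = 2 - 1*222² = 2 - 1*49284 = 2 - 49284 = -49282)
(-2294 + 1/(-123*(-49) - 210455)) + m = (-2294 + 1/(-123*(-49) - 210455)) - 49282 = (-2294 + 1/(6027 - 210455)) - 49282 = (-2294 + 1/(-204428)) - 49282 = (-2294 - 1/204428) - 49282 = -468957833/204428 - 49282 = -10543578529/204428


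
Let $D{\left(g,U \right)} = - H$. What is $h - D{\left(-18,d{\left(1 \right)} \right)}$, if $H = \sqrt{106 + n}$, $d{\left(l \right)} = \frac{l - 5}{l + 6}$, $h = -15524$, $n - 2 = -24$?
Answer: $-15524 + 2 \sqrt{21} \approx -15515.0$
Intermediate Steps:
$n = -22$ ($n = 2 - 24 = -22$)
$d{\left(l \right)} = \frac{-5 + l}{6 + l}$
$H = 2 \sqrt{21}$ ($H = \sqrt{106 - 22} = \sqrt{84} = 2 \sqrt{21} \approx 9.1651$)
$D{\left(g,U \right)} = - 2 \sqrt{21}$
$h - D{\left(-18,d{\left(1 \right)} \right)} = -15524 - - 2 \sqrt{21} = -15524 + 2 \sqrt{21}$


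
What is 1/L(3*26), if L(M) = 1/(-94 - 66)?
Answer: -160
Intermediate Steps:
L(M) = -1/160 (L(M) = 1/(-160) = -1/160)
1/L(3*26) = 1/(-1/160) = -160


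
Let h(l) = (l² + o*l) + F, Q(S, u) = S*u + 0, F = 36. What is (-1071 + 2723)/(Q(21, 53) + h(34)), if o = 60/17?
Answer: 1652/2425 ≈ 0.68124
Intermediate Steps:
Q(S, u) = S*u
o = 60/17 (o = 60*(1/17) = 60/17 ≈ 3.5294)
h(l) = 36 + l² + 60*l/17 (h(l) = (l² + 60*l/17) + 36 = 36 + l² + 60*l/17)
(-1071 + 2723)/(Q(21, 53) + h(34)) = (-1071 + 2723)/(21*53 + (36 + 34² + (60/17)*34)) = 1652/(1113 + (36 + 1156 + 120)) = 1652/(1113 + 1312) = 1652/2425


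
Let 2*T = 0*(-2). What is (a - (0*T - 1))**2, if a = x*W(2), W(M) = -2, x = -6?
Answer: 169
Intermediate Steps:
T = 0 (T = (0*(-2))/2 = (1/2)*0 = 0)
a = 12 (a = -6*(-2) = 12)
(a - (0*T - 1))**2 = (12 - (0*0 - 1))**2 = (12 - (0 - 1))**2 = (12 - 1*(-1))**2 = (12 + 1)**2 = 13**2 = 169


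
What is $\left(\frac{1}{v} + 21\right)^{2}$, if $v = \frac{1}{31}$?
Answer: $2704$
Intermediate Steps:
$v = \frac{1}{31} \approx 0.032258$
$\left(\frac{1}{v} + 21\right)^{2} = \left(\frac{1}{\frac{1}{31}} + 21\right)^{2} = \left(31 + 21\right)^{2} = 52^{2} = 2704$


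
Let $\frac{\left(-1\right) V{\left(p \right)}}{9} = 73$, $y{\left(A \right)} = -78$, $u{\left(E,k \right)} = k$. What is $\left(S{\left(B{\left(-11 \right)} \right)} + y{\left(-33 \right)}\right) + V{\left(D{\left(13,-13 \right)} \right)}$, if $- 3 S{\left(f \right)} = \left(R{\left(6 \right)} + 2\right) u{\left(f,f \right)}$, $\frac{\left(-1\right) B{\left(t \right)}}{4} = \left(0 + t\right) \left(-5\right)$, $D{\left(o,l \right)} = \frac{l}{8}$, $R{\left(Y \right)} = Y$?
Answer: $- \frac{445}{3} \approx -148.33$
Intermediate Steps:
$D{\left(o,l \right)} = \frac{l}{8}$ ($D{\left(o,l \right)} = l \frac{1}{8} = \frac{l}{8}$)
$V{\left(p \right)} = -657$ ($V{\left(p \right)} = \left(-9\right) 73 = -657$)
$B{\left(t \right)} = 20 t$ ($B{\left(t \right)} = - 4 \left(0 + t\right) \left(-5\right) = - 4 t \left(-5\right) = - 4 \left(- 5 t\right) = 20 t$)
$S{\left(f \right)} = - \frac{8 f}{3}$ ($S{\left(f \right)} = - \frac{\left(6 + 2\right) f}{3} = - \frac{8 f}{3}$)
$\left(S{\left(B{\left(-11 \right)} \right)} + y{\left(-33 \right)}\right) + V{\left(D{\left(13,-13 \right)} \right)} = \left(- \frac{8 \cdot 20 \left(-11\right)}{3} - 78\right) - 657 = \left(\left(- \frac{8}{3}\right) \left(-220\right) - 78\right) - 657 = \left(\frac{1760}{3} - 78\right) - 657 = \frac{1526}{3} - 657 = - \frac{445}{3}$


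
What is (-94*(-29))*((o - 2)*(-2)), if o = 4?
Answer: -10904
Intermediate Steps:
(-94*(-29))*((o - 2)*(-2)) = (-94*(-29))*((4 - 2)*(-2)) = 2726*(2*(-2)) = 2726*(-4) = -10904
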